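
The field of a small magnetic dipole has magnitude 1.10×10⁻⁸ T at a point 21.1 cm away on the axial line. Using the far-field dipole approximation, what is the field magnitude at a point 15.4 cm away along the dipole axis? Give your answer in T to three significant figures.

Dipole fields scale as 1/r³ in the far field; the geometry is the same at both points.
B₂ = B₁ · (r₁/r₂)³ = 1.10×10⁻⁸ · (21.1/15.4)³.
(r₁/r₂)³ = (1.37)³ = 2.572.
B₂ ≈ 2.829×10⁻⁸ T.

B ≈ 2.83×10⁻⁸ T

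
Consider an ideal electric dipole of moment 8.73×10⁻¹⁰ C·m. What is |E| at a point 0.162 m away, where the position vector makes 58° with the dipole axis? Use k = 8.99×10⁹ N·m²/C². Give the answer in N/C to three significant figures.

E ≈ 2510 N/C

At angle θ the dipole field magnitude is E = (kp/r³)·√(1 + 3cos²θ).
kp/r³ = (8.99×10⁹)(8.73×10⁻¹⁰) / (0.162)³ = 1846 N/C.
√(1 + 3cos²58°) = √(1 + 3·0.2808) = √1.8424 ≈ 1.3574.
E ≈ 1846 × 1.357 = 2506 N/C.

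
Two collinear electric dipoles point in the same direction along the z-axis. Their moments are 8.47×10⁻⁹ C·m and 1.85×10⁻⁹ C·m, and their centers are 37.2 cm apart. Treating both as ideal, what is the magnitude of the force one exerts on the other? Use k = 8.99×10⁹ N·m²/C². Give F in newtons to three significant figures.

F ≈ 4.41×10⁻⁵ N

On-axis field of dipole 1 at distance r: E = 2kp₁/r³. Force on dipole 2 is F = p₂·dE/dr (gradient along axis).
dE/dr = −6kp₁/r⁴, so |F| = 6kp₁p₂/r⁴ (attractive for aligned moments).
F = 6(8.99×10⁹)(8.47×10⁻⁹)(1.85×10⁻⁹)/(0.372)⁴ = 4.414×10⁻⁵ N.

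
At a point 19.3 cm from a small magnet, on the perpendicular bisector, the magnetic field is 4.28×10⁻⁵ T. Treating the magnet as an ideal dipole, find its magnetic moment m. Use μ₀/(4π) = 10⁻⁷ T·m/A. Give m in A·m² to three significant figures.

In the equatorial plane B = (μ₀/4π)·m/r³, so m = Br³·4π/(μ₀).
m = (4.28×10⁻⁵)·(0.193)³ / (10⁻⁷) = 3.077 A·m².

m ≈ 3.08 A·m²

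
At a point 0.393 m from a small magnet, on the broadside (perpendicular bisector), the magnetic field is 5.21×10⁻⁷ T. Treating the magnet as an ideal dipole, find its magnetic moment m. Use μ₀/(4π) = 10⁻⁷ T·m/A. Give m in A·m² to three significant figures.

m ≈ 0.316 A·m²

In the equatorial plane B = (μ₀/4π)·m/r³, so m = Br³·4π/(μ₀).
m = (5.21×10⁻⁷)·(0.393)³ / (10⁻⁷) = 0.3162 A·m².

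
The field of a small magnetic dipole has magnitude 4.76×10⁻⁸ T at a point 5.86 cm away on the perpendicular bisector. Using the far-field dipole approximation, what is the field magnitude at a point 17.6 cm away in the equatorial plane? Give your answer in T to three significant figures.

Dipole fields scale as 1/r³ in the far field; the geometry is the same at both points.
B₂ = B₁ · (r₁/r₂)³ = 4.76×10⁻⁸ · (5.86/17.6)³.
(r₁/r₂)³ = (0.333)³ = 0.03691.
B₂ ≈ 1.757×10⁻⁹ T.

B ≈ 1.76×10⁻⁹ T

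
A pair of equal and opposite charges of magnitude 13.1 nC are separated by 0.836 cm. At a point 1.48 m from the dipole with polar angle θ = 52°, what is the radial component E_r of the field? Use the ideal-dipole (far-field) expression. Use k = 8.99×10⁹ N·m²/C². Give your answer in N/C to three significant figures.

E_r ≈ 0.374 N/C

Dipole moment p = qd = (1.31×10⁻⁸ C)(0.00836 m) = 1.095×10⁻¹⁰ C·m.
For a dipole, E_r = (2kp cosθ)/r³.
kp/r³ = (8.99×10⁹)(1.095×10⁻¹⁰)/(1.48)³ = 0.3037 N/C.
E_r = 2·0.3037·cos52° = 0.3739 N/C.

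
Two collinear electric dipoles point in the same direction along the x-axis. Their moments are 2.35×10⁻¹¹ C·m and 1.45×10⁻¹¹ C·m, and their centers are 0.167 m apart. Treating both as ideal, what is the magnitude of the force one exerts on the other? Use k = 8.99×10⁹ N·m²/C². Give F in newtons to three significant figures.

On-axis field of dipole 1 at distance r: E = 2kp₁/r³. Force on dipole 2 is F = p₂·dE/dr (gradient along axis).
dE/dr = −6kp₁/r⁴, so |F| = 6kp₁p₂/r⁴ (attractive for aligned moments).
F = 6(8.99×10⁹)(2.35×10⁻¹¹)(1.45×10⁻¹¹)/(0.167)⁴ = 2.363×10⁻⁸ N.

F ≈ 2.36×10⁻⁸ N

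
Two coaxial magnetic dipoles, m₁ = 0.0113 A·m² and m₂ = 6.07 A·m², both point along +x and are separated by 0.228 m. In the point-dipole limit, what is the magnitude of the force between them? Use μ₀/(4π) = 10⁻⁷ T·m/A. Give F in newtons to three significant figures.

On-axis B of dipole 1: B = (μ₀/4π)·2m₁/r³. Force on dipole 2: F = m₂·dB/dr.
dB/dr = −(μ₀/4π)·6m₁/r⁴, so |F| = (μ₀/4π)·6m₁m₂/r⁴.
F = 6(10⁻⁷)(0.0113)(6.07)/(0.228)⁴ = 1.523×10⁻⁵ N.

F ≈ 1.52×10⁻⁵ N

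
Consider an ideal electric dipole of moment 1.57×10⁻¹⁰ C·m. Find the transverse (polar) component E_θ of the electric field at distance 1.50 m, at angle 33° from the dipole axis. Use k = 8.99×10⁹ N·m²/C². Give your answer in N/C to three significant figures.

E_θ ≈ 0.228 N/C

For a dipole, E_θ = (kp sinθ)/r³.
kp/r³ = (8.99×10⁹)(1.57×10⁻¹⁰)/(1.50)³ = 0.4182 N/C.
E_θ = 0.4182·sin33° = 0.2278 N/C.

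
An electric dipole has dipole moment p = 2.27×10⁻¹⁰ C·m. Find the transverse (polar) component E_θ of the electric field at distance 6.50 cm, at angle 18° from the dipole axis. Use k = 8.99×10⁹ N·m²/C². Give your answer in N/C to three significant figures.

E_θ ≈ 2300 N/C

For a dipole, E_θ = (kp sinθ)/r³.
kp/r³ = (8.99×10⁹)(2.27×10⁻¹⁰)/(0.0650)³ = 7431 N/C.
E_θ = 7431·sin18° = 2296 N/C.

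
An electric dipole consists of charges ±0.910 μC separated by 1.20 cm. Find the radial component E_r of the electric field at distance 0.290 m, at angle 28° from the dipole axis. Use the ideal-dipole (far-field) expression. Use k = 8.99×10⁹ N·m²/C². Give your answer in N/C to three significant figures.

E_r ≈ 7110 N/C

Dipole moment p = qd = (9.10×10⁻⁷ C)(0.0120 m) = 1.092×10⁻⁸ C·m.
For a dipole, E_r = (2kp cosθ)/r³.
kp/r³ = (8.99×10⁹)(1.092×10⁻⁸)/(0.290)³ = 4025 N/C.
E_r = 2·4025·cos28° = 7108 N/C.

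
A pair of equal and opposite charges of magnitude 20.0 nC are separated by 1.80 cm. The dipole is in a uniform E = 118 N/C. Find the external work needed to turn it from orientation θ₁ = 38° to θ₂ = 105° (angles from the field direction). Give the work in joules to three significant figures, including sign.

Dipole moment p = qd = (2.00×10⁻⁸ C)(0.0180 m) = 3.60×10⁻¹⁰ C·m.
W_ext = ΔU = U(θ₂) − U(θ₁) = −pE cosθ₂ − (−pE cosθ₁) = pE(cosθ₁ − cosθ₂).
W = (3.60×10⁻¹⁰)(118)·(cos38° − cos105°) = (4.248×10⁻⁸)·(+1.0468) = 4.447×10⁻⁸ J.

W ≈ 4.45×10⁻⁸ J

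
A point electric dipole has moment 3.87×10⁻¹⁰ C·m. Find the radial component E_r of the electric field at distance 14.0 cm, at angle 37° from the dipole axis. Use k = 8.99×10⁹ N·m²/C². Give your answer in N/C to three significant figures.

For a dipole, E_r = (2kp cosθ)/r³.
kp/r³ = (8.99×10⁹)(3.87×10⁻¹⁰)/(0.140)³ = 1268 N/C.
E_r = 2·1268·cos37° = 2025 N/C.

E_r ≈ 2030 N/C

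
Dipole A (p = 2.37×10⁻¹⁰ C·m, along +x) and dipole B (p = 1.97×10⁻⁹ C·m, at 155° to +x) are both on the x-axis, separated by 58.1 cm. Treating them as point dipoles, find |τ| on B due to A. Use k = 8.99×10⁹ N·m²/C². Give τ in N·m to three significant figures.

The second dipole sits on the axis of the first, so the field there is axial: E₁ = 2kp₁/r³ along +x.
E₁ = 2(8.99×10⁹)(2.37×10⁻¹⁰)/(0.581)³ = 21.73 N/C.
Torque on the second dipole: τ = p₂ E₁ sinθ.
τ = (1.97×10⁻⁹)(21.73)·sin155° = 1.809×10⁻⁸ N·m.

τ ≈ 1.81×10⁻⁸ N·m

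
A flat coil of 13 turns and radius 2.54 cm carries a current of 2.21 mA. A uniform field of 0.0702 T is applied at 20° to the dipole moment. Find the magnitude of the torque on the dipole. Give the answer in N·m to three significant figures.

τ ≈ 1.40×10⁻⁶ N·m

m = NIA = NIπa² = 13·(0.00221)·π·(0.0254)² = 5.823×10⁻⁵ A·m².
Torque on a magnetic dipole: τ = mB sinθ.
τ = (5.823×10⁻⁵)(0.0702)·sin20° = 1.398×10⁻⁶ N·m.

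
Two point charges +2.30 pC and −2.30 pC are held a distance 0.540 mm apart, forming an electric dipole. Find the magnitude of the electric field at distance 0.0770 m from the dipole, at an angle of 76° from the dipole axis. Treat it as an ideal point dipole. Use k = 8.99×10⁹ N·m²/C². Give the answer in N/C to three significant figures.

Dipole moment p = qd = (2.30×10⁻¹² C)(5.40×10⁻⁴ m) = 1.242×10⁻¹⁵ C·m.
At angle θ the dipole field magnitude is E = (kp/r³)·√(1 + 3cos²θ).
kp/r³ = (8.99×10⁹)(1.242×10⁻¹⁵) / (0.0770)³ = 0.02446 N/C.
√(1 + 3cos²76°) = √(1 + 3·0.0585) = √1.1756 ≈ 1.0842.
E ≈ 0.02446 × 1.084 = 0.02652 N/C.

E ≈ 0.0265 N/C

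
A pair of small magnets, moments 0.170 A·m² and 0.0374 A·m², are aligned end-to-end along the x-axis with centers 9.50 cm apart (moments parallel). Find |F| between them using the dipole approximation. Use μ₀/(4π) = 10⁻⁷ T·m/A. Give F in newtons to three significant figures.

F ≈ 4.68×10⁻⁵ N

On-axis B of dipole 1: B = (μ₀/4π)·2m₁/r³. Force on dipole 2: F = m₂·dB/dr.
dB/dr = −(μ₀/4π)·6m₁/r⁴, so |F| = (μ₀/4π)·6m₁m₂/r⁴.
F = 6(10⁻⁷)(0.170)(0.0374)/(0.0950)⁴ = 4.684×10⁻⁵ N.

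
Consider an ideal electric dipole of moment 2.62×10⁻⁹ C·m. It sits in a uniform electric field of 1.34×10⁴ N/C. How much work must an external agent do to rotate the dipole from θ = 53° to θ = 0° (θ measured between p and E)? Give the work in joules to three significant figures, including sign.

W_ext = ΔU = U(θ₂) − U(θ₁) = −pE cosθ₂ − (−pE cosθ₁) = pE(cosθ₁ − cosθ₂).
W = (2.62×10⁻⁹)(1.34×10⁴)·(cos53° − cos0°) = (3.511×10⁻⁵)·(-0.3982) = -1.398×10⁻⁵ J.

W ≈ -1.40×10⁻⁵ J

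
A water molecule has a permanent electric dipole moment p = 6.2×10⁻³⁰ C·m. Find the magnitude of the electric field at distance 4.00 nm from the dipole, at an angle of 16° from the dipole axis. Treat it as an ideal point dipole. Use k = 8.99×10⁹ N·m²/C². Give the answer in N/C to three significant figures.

At angle θ the dipole field magnitude is E = (kp/r³)·√(1 + 3cos²θ).
kp/r³ = (8.99×10⁹)(6.20×10⁻³⁰) / (4.00×10⁻⁹)³ = 8.709×10⁵ N/C.
√(1 + 3cos²16°) = √(1 + 3·0.9240) = √3.7721 ≈ 1.9422.
E ≈ 8.709×10⁵ × 1.942 = 1.691×10⁶ N/C.

E ≈ 1.69×10⁶ N/C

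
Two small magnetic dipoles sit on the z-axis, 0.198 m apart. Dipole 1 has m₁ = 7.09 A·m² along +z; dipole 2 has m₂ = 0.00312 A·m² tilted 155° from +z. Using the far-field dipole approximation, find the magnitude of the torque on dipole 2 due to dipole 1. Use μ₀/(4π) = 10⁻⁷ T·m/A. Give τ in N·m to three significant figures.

Dipole B is on the axis of dipole A, so B₁ there is axial: B₁ = (μ₀/4π)·2m₁/r³ along +z.
B₁ = 2(10⁻⁷)(7.09)/(0.198)³ = 1.827×10⁻⁴ T.
τ = m₂ B₁ sinθ.
τ = (0.00312)(1.827×10⁻⁴)·sin155° = 2.409×10⁻⁷ N·m.

τ ≈ 2.41×10⁻⁷ N·m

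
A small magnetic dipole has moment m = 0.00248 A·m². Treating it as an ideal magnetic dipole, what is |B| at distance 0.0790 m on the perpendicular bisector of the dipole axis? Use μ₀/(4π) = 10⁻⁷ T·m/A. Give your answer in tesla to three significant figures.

B ≈ 5.03×10⁻⁷ T

In the equatorial plane B = (μ₀/4π)·m/r³ (half the axial value).
B = (10⁻⁷)·(0.00248) / (0.0790)³ = 5.030×10⁻⁷ T.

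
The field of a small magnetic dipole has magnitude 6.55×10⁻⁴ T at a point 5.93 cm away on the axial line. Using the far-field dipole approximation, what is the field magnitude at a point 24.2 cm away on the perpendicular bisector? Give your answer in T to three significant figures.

B ≈ 4.82×10⁻⁶ T

Dipole fields scale as 1/r³ in the far field.
The axial field is twice the equatorial field at the same r, so the geometry factor is 1/2.
B₂ = B₁ · (1/2) · (r₁/r₂)³ = 6.55×10⁻⁴ · 0.5 · (5.93/24.2)³.
(r₁/r₂)³ = (0.245)³ = 0.01471.
B₂ ≈ 4.819×10⁻⁶ T.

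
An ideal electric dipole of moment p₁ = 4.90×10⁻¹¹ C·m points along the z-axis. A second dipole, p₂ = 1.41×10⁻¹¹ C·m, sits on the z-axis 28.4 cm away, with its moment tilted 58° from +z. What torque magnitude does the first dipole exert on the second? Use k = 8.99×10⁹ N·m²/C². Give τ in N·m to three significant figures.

τ ≈ 4.60×10⁻¹⁰ N·m

The second dipole sits on the axis of the first, so the field there is axial: E₁ = 2kp₁/r³ along +z.
E₁ = 2(8.99×10⁹)(4.90×10⁻¹¹)/(0.284)³ = 38.46 N/C.
Torque on the second dipole: τ = p₂ E₁ sinθ.
τ = (1.41×10⁻¹¹)(38.46)·sin58° = 4.599×10⁻¹⁰ N·m.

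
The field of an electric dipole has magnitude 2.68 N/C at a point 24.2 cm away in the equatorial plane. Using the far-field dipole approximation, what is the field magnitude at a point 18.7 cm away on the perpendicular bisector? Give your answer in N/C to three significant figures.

Dipole fields scale as 1/r³ in the far field; the geometry is the same at both points.
E₂ = E₁ · (r₁/r₂)³ = 2.68 · (24.2/18.7)³.
(r₁/r₂)³ = (1.294)³ = 2.167.
E₂ ≈ 5.808 N/C.

E ≈ 5.81 N/C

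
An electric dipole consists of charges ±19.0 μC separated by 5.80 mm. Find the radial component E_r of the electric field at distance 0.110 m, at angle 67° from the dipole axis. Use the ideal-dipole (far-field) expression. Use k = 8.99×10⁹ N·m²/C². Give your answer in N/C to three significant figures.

Dipole moment p = qd = (1.90×10⁻⁵ C)(0.00580 m) = 1.102×10⁻⁷ C·m.
For a dipole, E_r = (2kp cosθ)/r³.
kp/r³ = (8.99×10⁹)(1.102×10⁻⁷)/(0.110)³ = 7.443×10⁵ N/C.
E_r = 2·7.443×10⁵·cos67° = 5.817×10⁵ N/C.

E_r ≈ 5.82×10⁵ N/C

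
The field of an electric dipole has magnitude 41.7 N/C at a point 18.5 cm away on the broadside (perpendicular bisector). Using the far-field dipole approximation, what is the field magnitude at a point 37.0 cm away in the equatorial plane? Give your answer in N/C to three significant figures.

Dipole fields scale as 1/r³ in the far field; the geometry is the same at both points.
E₂ = E₁ · (r₁/r₂)³ = 41.7 · (18.5/37.0)³.
(r₁/r₂)³ = (0.5)³ = 0.125.
E₂ ≈ 5.212 N/C.

E ≈ 5.21 N/C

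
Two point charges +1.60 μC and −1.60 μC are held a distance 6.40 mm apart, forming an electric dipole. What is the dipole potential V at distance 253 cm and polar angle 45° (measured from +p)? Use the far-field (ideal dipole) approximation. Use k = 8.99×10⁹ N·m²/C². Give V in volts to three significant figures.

V ≈ 10.2 V

Dipole moment p = qd = (1.60×10⁻⁶ C)(0.00640 m) = 1.024×10⁻⁸ C·m.
The dipole potential is V = kp cosθ / r².
V = (8.99×10⁹)(1.024×10⁻⁸)·cos45° / (2.53)² = 10.17 V.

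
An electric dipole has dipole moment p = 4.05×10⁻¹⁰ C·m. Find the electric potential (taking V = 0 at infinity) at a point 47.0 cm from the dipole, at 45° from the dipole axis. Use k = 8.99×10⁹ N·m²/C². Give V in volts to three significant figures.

The dipole potential is V = kp cosθ / r².
V = (8.99×10⁹)(4.05×10⁻¹⁰)·cos45° / (0.470)² = 11.65 V.

V ≈ 11.7 V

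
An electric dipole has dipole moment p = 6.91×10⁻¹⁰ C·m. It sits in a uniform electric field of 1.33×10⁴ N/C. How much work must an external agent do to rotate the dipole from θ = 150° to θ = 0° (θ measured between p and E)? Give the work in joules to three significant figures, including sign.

W ≈ -1.71×10⁻⁵ J

W_ext = ΔU = U(θ₂) − U(θ₁) = −pE cosθ₂ − (−pE cosθ₁) = pE(cosθ₁ − cosθ₂).
W = (6.91×10⁻¹⁰)(1.33×10⁴)·(cos150° − cos0°) = (9.190×10⁻⁶)·(-1.8660) = -1.715×10⁻⁵ J.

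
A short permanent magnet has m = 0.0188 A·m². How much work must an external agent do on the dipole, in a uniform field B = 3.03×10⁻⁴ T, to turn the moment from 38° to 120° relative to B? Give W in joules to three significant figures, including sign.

W_ext = ΔU = −mB cosθ₂ + mB cosθ₁ = mB(cosθ₁ − cosθ₂).
W = (0.0188)(3.03×10⁻⁴)·(cos38° − cos120°) = (5.696×10⁻⁶)·(+1.2880) = 7.337×10⁻⁶ J.

W ≈ 7.34×10⁻⁶ J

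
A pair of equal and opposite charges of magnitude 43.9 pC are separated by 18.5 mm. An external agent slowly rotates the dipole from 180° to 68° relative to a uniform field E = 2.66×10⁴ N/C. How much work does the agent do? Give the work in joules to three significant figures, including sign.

W ≈ -2.97×10⁻⁸ J

Dipole moment p = qd = (4.39×10⁻¹¹ C)(0.0185 m) = 8.122×10⁻¹³ C·m.
W_ext = ΔU = U(θ₂) − U(θ₁) = −pE cosθ₂ − (−pE cosθ₁) = pE(cosθ₁ − cosθ₂).
W = (8.122×10⁻¹³)(2.66×10⁴)·(cos180° − cos68°) = (2.160×10⁻⁸)·(-1.3746) = -2.970×10⁻⁸ J.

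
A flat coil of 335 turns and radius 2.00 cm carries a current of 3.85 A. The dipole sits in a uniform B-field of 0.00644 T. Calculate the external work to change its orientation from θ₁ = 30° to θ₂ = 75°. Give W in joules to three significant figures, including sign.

m = NIA = NIπa² = 335·(3.85)·π·(0.0200)² = 1.621 A·m².
W_ext = ΔU = −mB cosθ₂ + mB cosθ₁ = mB(cosθ₁ − cosθ₂).
W = (1.621)(0.00644)·(cos30° − cos75°) = (0.01044)·(+0.6072) = 0.006339 J.

W ≈ 0.00634 J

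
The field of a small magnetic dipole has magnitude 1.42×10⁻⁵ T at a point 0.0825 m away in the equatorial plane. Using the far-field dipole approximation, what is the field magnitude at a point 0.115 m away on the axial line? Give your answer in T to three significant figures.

B ≈ 1.05×10⁻⁵ T

Dipole fields scale as 1/r³ in the far field.
The axial field is twice the equatorial field at the same r, so the geometry factor is 2/1.
B₂ = B₁ · (2/1) · (r₁/r₂)³ = 1.42×10⁻⁵ · 2 · (0.0825/0.115)³.
(r₁/r₂)³ = (0.7174)³ = 0.3692.
B₂ ≈ 1.049×10⁻⁵ T.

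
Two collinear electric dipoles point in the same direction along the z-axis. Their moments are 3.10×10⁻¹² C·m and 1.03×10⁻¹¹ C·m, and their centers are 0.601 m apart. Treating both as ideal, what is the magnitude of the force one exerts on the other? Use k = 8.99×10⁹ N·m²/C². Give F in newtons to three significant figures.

On-axis field of dipole 1 at distance r: E = 2kp₁/r³. Force on dipole 2 is F = p₂·dE/dr (gradient along axis).
dE/dr = −6kp₁/r⁴, so |F| = 6kp₁p₂/r⁴ (attractive for aligned moments).
F = 6(8.99×10⁹)(3.10×10⁻¹²)(1.03×10⁻¹¹)/(0.601)⁴ = 1.320×10⁻¹¹ N.

F ≈ 1.32×10⁻¹¹ N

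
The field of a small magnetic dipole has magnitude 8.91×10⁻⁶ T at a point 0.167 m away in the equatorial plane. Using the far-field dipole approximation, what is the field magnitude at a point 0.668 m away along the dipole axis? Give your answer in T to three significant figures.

Dipole fields scale as 1/r³ in the far field.
The axial field is twice the equatorial field at the same r, so the geometry factor is 2/1.
B₂ = B₁ · (2/1) · (r₁/r₂)³ = 8.91×10⁻⁶ · 2 · (0.167/0.668)³.
(r₁/r₂)³ = (0.25)³ = 0.01562.
B₂ ≈ 2.784×10⁻⁷ T.

B ≈ 2.78×10⁻⁷ T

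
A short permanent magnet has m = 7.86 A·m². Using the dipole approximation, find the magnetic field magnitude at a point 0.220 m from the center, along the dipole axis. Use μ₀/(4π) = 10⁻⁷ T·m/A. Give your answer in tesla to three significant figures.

B ≈ 1.48×10⁻⁴ T

On axis B = (μ₀/4π)·2m/r³.
B = 2·(10⁻⁷)·(7.86) / (0.220)³ = 1.476×10⁻⁴ T.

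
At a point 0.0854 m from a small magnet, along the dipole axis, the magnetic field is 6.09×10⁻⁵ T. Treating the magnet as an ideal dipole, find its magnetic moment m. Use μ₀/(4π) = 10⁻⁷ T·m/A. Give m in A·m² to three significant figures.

m ≈ 0.190 A·m²

On axis B = (μ₀/4π)·2m/r³, so m = Br³·4π/(μ₀·2).
m = (6.09×10⁻⁵)·(0.0854)³ / (2·10⁻⁷) = 0.1897 A·m².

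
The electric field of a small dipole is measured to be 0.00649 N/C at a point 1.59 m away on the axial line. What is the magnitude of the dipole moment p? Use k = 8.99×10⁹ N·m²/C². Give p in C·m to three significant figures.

p ≈ 1.45×10⁻¹² C·m

On axis E = 2kp/r³, so p = Er³/(2k).
p = (0.00649)·(1.59)³ / (2·8.99×10⁹) = 1.451×10⁻¹² C·m.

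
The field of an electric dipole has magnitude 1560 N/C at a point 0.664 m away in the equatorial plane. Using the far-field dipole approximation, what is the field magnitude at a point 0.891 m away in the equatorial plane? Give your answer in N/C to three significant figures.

E ≈ 646 N/C

Dipole fields scale as 1/r³ in the far field; the geometry is the same at both points.
E₂ = E₁ · (r₁/r₂)³ = 1560 · (0.664/0.891)³.
(r₁/r₂)³ = (0.7452)³ = 0.4139.
E₂ ≈ 645.6 N/C.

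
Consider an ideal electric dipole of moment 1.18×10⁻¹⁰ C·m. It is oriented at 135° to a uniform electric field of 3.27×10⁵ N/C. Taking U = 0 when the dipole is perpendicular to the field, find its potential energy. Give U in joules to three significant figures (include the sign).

U = −p·E = −pE cosθ.
U = −(1.18×10⁻¹⁰)(3.27×10⁵)·cos135° = 2.728×10⁻⁵ J.

U ≈ 2.73×10⁻⁵ J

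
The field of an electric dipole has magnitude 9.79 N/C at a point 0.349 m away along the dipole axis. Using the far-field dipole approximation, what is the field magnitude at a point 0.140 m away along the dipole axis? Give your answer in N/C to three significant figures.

E ≈ 152 N/C

Dipole fields scale as 1/r³ in the far field; the geometry is the same at both points.
E₂ = E₁ · (r₁/r₂)³ = 9.79 · (0.349/0.140)³.
(r₁/r₂)³ = (2.493)³ = 15.49.
E₂ ≈ 151.7 N/C.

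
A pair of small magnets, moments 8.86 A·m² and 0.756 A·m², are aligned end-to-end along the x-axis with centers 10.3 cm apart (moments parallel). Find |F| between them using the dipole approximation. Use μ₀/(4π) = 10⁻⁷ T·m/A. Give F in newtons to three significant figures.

F ≈ 0.0357 N

On-axis B of dipole 1: B = (μ₀/4π)·2m₁/r³. Force on dipole 2: F = m₂·dB/dr.
dB/dr = −(μ₀/4π)·6m₁/r⁴, so |F| = (μ₀/4π)·6m₁m₂/r⁴.
F = 6(10⁻⁷)(8.86)(0.756)/(0.103)⁴ = 0.03571 N.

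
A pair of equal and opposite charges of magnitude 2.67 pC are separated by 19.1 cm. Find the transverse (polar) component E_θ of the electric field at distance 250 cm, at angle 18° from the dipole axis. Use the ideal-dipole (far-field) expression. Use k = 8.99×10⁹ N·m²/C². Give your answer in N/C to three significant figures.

E_θ ≈ 9.07×10⁻⁵ N/C

Dipole moment p = qd = (2.67×10⁻¹² C)(0.191 m) = 5.10×10⁻¹³ C·m.
For a dipole, E_θ = (kp sinθ)/r³.
kp/r³ = (8.99×10⁹)(5.10×10⁻¹³)/(2.50)³ = 2.934×10⁻⁴ N/C.
E_θ = 2.934×10⁻⁴·sin18° = 9.068×10⁻⁵ N/C.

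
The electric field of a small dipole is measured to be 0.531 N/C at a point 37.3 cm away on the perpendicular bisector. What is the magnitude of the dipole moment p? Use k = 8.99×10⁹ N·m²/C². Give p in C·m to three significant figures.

p ≈ 3.07×10⁻¹² C·m

In the equatorial plane E = kp/r³, so p = Er³/(k).
p = (0.531)·(0.373)³ / (8.99×10⁹) = 3.065×10⁻¹² C·m.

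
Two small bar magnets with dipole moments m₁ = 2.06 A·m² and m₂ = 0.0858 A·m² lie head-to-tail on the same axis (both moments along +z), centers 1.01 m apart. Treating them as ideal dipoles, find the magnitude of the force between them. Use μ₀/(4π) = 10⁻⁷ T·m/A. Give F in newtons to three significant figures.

F ≈ 1.02×10⁻⁷ N

On-axis B of dipole 1: B = (μ₀/4π)·2m₁/r³. Force on dipole 2: F = m₂·dB/dr.
dB/dr = −(μ₀/4π)·6m₁/r⁴, so |F| = (μ₀/4π)·6m₁m₂/r⁴.
F = 6(10⁻⁷)(2.06)(0.0858)/(1.01)⁴ = 1.019×10⁻⁷ N.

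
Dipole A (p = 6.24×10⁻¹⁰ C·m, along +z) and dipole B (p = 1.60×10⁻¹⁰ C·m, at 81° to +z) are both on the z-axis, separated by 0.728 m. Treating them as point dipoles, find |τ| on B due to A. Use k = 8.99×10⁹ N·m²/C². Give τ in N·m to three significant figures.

τ ≈ 4.60×10⁻⁹ N·m

The second dipole sits on the axis of the first, so the field there is axial: E₁ = 2kp₁/r³ along +z.
E₁ = 2(8.99×10⁹)(6.24×10⁻¹⁰)/(0.728)³ = 29.08 N/C.
Torque on the second dipole: τ = p₂ E₁ sinθ.
τ = (1.60×10⁻¹⁰)(29.08)·sin81° = 4.595×10⁻⁹ N·m.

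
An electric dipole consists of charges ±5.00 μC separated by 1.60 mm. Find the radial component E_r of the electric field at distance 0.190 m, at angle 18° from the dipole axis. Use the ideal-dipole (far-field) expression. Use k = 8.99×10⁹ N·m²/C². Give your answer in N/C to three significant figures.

Dipole moment p = qd = (5.00×10⁻⁶ C)(0.00160 m) = 8.00×10⁻⁹ C·m.
For a dipole, E_r = (2kp cosθ)/r³.
kp/r³ = (8.99×10⁹)(8.00×10⁻⁹)/(0.190)³ = 1.049×10⁴ N/C.
E_r = 2·1.049×10⁴·cos18° = 1.994×10⁴ N/C.

E_r ≈ 1.99×10⁴ N/C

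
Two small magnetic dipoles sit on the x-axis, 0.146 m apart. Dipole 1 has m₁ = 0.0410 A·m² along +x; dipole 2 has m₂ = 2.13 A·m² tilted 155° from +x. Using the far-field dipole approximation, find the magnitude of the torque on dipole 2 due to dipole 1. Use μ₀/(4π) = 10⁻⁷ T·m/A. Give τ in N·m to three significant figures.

Dipole B is on the axis of dipole A, so B₁ there is axial: B₁ = (μ₀/4π)·2m₁/r³ along +x.
B₁ = 2(10⁻⁷)(0.0410)/(0.146)³ = 2.635×10⁻⁶ T.
τ = m₂ B₁ sinθ.
τ = (2.13)(2.635×10⁻⁶)·sin155° = 2.372×10⁻⁶ N·m.

τ ≈ 2.37×10⁻⁶ N·m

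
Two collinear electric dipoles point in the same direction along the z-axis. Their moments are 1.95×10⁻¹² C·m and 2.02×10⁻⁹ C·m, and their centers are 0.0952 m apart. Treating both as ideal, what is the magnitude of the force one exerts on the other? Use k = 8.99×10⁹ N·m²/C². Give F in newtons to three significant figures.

On-axis field of dipole 1 at distance r: E = 2kp₁/r³. Force on dipole 2 is F = p₂·dE/dr (gradient along axis).
dE/dr = −6kp₁/r⁴, so |F| = 6kp₁p₂/r⁴ (attractive for aligned moments).
F = 6(8.99×10⁹)(1.95×10⁻¹²)(2.02×10⁻⁹)/(0.0952)⁴ = 2.587×10⁻⁶ N.

F ≈ 2.59×10⁻⁶ N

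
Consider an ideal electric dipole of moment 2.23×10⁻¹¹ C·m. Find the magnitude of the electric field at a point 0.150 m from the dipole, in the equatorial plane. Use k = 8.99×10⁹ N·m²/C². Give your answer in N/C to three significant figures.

On the perpendicular bisector E = kp/r³ (half the axial value at the same distance).
E = (8.99×10⁹)(2.23×10⁻¹¹) / (0.150)³ = 59.40 N/C.

E ≈ 59.4 N/C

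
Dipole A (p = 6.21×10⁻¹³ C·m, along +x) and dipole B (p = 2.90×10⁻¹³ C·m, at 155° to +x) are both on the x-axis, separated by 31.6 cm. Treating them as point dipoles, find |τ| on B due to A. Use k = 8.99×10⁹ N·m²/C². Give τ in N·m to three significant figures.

τ ≈ 4.34×10⁻¹⁴ N·m

The second dipole sits on the axis of the first, so the field there is axial: E₁ = 2kp₁/r³ along +x.
E₁ = 2(8.99×10⁹)(6.21×10⁻¹³)/(0.316)³ = 0.3539 N/C.
Torque on the second dipole: τ = p₂ E₁ sinθ.
τ = (2.90×10⁻¹³)(0.3539)·sin155° = 4.337×10⁻¹⁴ N·m.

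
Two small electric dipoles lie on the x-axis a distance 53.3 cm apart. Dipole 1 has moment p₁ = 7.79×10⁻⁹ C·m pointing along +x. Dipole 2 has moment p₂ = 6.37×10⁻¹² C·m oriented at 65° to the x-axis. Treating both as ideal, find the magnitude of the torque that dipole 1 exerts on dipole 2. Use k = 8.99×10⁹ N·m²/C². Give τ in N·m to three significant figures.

The second dipole sits on the axis of the first, so the field there is axial: E₁ = 2kp₁/r³ along +x.
E₁ = 2(8.99×10⁹)(7.79×10⁻⁹)/(0.533)³ = 925.0 N/C.
Torque on the second dipole: τ = p₂ E₁ sinθ.
τ = (6.37×10⁻¹²)(925.0)·sin65° = 5.340×10⁻⁹ N·m.

τ ≈ 5.34×10⁻⁹ N·m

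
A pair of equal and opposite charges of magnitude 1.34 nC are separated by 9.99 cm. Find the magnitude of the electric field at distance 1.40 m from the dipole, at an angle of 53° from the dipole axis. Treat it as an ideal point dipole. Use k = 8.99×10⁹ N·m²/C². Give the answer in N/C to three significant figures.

E ≈ 0.634 N/C

Dipole moment p = qd = (1.34×10⁻⁹ C)(0.0999 m) = 1.339×10⁻¹⁰ C·m.
At angle θ the dipole field magnitude is E = (kp/r³)·√(1 + 3cos²θ).
kp/r³ = (8.99×10⁹)(1.339×10⁻¹⁰) / (1.40)³ = 0.4387 N/C.
√(1 + 3cos²53°) = √(1 + 3·0.3622) = √2.0865 ≈ 1.4445.
E ≈ 0.4387 × 1.444 = 0.6337 N/C.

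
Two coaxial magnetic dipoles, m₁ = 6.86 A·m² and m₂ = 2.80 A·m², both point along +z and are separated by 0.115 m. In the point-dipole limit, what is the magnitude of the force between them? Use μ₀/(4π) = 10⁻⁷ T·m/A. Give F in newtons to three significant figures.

F ≈ 0.0659 N

On-axis B of dipole 1: B = (μ₀/4π)·2m₁/r³. Force on dipole 2: F = m₂·dB/dr.
dB/dr = −(μ₀/4π)·6m₁/r⁴, so |F| = (μ₀/4π)·6m₁m₂/r⁴.
F = 6(10⁻⁷)(6.86)(2.80)/(0.115)⁴ = 0.06589 N.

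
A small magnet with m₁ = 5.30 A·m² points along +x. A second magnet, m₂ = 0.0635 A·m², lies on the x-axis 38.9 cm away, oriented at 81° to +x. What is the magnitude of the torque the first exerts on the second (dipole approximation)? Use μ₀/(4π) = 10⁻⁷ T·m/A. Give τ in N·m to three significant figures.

τ ≈ 1.13×10⁻⁶ N·m

Dipole B is on the axis of dipole A, so B₁ there is axial: B₁ = (μ₀/4π)·2m₁/r³ along +x.
B₁ = 2(10⁻⁷)(5.30)/(0.389)³ = 1.801×10⁻⁵ T.
τ = m₂ B₁ sinθ.
τ = (0.0635)(1.801×10⁻⁵)·sin81° = 1.129×10⁻⁶ N·m.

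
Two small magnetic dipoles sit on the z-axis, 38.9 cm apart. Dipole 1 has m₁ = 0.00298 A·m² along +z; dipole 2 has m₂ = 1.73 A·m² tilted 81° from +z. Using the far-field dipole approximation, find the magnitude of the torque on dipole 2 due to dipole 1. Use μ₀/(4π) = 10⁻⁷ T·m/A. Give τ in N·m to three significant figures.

Dipole B is on the axis of dipole A, so B₁ there is axial: B₁ = (μ₀/4π)·2m₁/r³ along +z.
B₁ = 2(10⁻⁷)(0.00298)/(0.389)³ = 1.013×10⁻⁸ T.
τ = m₂ B₁ sinθ.
τ = (1.73)(1.013×10⁻⁸)·sin81° = 1.730×10⁻⁸ N·m.

τ ≈ 1.73×10⁻⁸ N·m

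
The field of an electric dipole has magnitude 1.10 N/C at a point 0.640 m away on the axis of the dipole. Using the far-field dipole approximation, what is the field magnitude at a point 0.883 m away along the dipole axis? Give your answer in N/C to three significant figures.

Dipole fields scale as 1/r³ in the far field; the geometry is the same at both points.
E₂ = E₁ · (r₁/r₂)³ = 1.10 · (0.640/0.883)³.
(r₁/r₂)³ = (0.7248)³ = 0.3808.
E₂ ≈ 0.4188 N/C.

E ≈ 0.419 N/C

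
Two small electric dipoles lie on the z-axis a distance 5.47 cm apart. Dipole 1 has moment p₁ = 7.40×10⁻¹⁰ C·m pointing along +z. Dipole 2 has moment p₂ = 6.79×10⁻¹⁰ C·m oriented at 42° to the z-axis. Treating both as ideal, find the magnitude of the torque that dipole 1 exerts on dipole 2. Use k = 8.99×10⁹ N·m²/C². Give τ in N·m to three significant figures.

The second dipole sits on the axis of the first, so the field there is axial: E₁ = 2kp₁/r³ along +z.
E₁ = 2(8.99×10⁹)(7.40×10⁻¹⁰)/(0.0547)³ = 8.129×10⁴ N/C.
Torque on the second dipole: τ = p₂ E₁ sinθ.
τ = (6.79×10⁻¹⁰)(8.129×10⁴)·sin42° = 3.694×10⁻⁵ N·m.

τ ≈ 3.69×10⁻⁵ N·m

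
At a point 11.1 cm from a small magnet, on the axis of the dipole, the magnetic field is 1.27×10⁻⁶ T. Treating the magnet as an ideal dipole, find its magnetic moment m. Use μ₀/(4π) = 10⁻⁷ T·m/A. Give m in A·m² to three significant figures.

m ≈ 0.00868 A·m²

On axis B = (μ₀/4π)·2m/r³, so m = Br³·4π/(μ₀·2).
m = (1.27×10⁻⁶)·(0.111)³ / (2·10⁻⁷) = 0.008684 A·m².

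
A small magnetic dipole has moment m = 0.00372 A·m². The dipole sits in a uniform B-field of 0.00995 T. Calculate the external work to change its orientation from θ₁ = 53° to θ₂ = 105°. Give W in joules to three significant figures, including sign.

W ≈ 3.19×10⁻⁵ J

W_ext = ΔU = −mB cosθ₂ + mB cosθ₁ = mB(cosθ₁ − cosθ₂).
W = (0.00372)(0.00995)·(cos53° − cos105°) = (3.701×10⁻⁵)·(+0.8606) = 3.186×10⁻⁵ J.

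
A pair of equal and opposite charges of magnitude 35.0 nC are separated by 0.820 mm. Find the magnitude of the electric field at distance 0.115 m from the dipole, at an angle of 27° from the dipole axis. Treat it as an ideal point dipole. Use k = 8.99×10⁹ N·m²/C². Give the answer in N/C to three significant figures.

E ≈ 312 N/C

Dipole moment p = qd = (3.50×10⁻⁸ C)(8.20×10⁻⁴ m) = 2.87×10⁻¹¹ C·m.
At angle θ the dipole field magnitude is E = (kp/r³)·√(1 + 3cos²θ).
kp/r³ = (8.99×10⁹)(2.87×10⁻¹¹) / (0.115)³ = 169.6 N/C.
√(1 + 3cos²27°) = √(1 + 3·0.7939) = √3.3817 ≈ 1.8389.
E ≈ 169.6 × 1.839 = 312.0 N/C.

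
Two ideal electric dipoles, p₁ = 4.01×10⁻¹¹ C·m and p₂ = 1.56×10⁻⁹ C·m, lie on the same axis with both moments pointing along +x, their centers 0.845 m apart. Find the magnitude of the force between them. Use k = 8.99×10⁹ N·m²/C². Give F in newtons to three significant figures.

F ≈ 6.62×10⁻⁹ N

On-axis field of dipole 1 at distance r: E = 2kp₁/r³. Force on dipole 2 is F = p₂·dE/dr (gradient along axis).
dE/dr = −6kp₁/r⁴, so |F| = 6kp₁p₂/r⁴ (attractive for aligned moments).
F = 6(8.99×10⁹)(4.01×10⁻¹¹)(1.56×10⁻⁹)/(0.845)⁴ = 6.618×10⁻⁹ N.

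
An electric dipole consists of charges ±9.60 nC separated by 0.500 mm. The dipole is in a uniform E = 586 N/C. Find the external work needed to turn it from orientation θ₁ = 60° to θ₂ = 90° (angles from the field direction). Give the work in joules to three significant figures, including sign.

W ≈ 1.41×10⁻⁹ J

Dipole moment p = qd = (9.60×10⁻⁹ C)(5.00×10⁻⁴ m) = 4.80×10⁻¹² C·m.
W_ext = ΔU = U(θ₂) − U(θ₁) = −pE cosθ₂ − (−pE cosθ₁) = pE(cosθ₁ − cosθ₂).
W = (4.80×10⁻¹²)(586)·(cos60° − cos90°) = (2.813×10⁻⁹)·(+0.5000) = 1.406×10⁻⁹ J.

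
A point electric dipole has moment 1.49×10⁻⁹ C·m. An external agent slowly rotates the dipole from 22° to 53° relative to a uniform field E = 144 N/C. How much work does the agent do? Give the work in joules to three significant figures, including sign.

W ≈ 6.98×10⁻⁸ J

W_ext = ΔU = U(θ₂) − U(θ₁) = −pE cosθ₂ − (−pE cosθ₁) = pE(cosθ₁ − cosθ₂).
W = (1.49×10⁻⁹)(144)·(cos22° − cos53°) = (2.146×10⁻⁷)·(+0.3254) = 6.981×10⁻⁸ J.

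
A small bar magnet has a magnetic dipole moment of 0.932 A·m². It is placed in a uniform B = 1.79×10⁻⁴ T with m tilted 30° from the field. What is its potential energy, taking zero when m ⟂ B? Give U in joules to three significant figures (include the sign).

U ≈ -1.44×10⁻⁴ J

U = −m·B = −mB cosθ.
U = −(0.932)(1.79×10⁻⁴)·cos30° = -1.445×10⁻⁴ J.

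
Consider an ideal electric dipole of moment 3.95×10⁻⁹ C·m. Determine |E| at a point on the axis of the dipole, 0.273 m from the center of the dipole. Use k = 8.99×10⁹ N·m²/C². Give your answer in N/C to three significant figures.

On the dipole axis E = 2kp/r³.
E = 2·(8.99×10⁹)(3.95×10⁻⁹) / (0.273)³ = 3491 N/C.

E ≈ 3490 N/C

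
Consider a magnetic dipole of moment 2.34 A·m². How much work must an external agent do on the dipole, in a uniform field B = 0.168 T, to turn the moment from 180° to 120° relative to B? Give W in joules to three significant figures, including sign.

W ≈ -0.197 J

W_ext = ΔU = −mB cosθ₂ + mB cosθ₁ = mB(cosθ₁ − cosθ₂).
W = (2.34)(0.168)·(cos180° − cos120°) = (0.3931)·(-0.5000) = -0.1966 J.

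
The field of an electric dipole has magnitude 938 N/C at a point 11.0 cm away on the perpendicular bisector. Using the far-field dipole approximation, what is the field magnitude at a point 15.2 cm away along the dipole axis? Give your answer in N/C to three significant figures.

Dipole fields scale as 1/r³ in the far field.
The axial field is twice the equatorial field at the same r, so the geometry factor is 2/1.
E₂ = E₁ · (2/1) · (r₁/r₂)³ = 938 · 2 · (11.0/15.2)³.
(r₁/r₂)³ = (0.7237)³ = 0.379.
E₂ ≈ 711.0 N/C.

E ≈ 711 N/C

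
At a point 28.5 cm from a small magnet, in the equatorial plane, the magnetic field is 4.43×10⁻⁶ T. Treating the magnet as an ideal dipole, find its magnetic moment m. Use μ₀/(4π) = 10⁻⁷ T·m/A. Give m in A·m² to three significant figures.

m ≈ 1.03 A·m²

In the equatorial plane B = (μ₀/4π)·m/r³, so m = Br³·4π/(μ₀).
m = (4.43×10⁻⁶)·(0.285)³ / (10⁻⁷) = 1.026 A·m².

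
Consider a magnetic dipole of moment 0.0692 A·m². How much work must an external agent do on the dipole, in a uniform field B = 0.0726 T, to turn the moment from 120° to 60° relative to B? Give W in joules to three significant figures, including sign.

W_ext = ΔU = −mB cosθ₂ + mB cosθ₁ = mB(cosθ₁ − cosθ₂).
W = (0.0692)(0.0726)·(cos120° − cos60°) = (0.005024)·(-1.0000) = -0.005024 J.

W ≈ -0.00502 J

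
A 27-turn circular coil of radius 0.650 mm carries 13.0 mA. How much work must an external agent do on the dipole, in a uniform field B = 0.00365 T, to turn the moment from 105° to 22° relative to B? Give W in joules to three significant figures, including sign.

m = NIA = NIπa² = 27·(0.0130)·π·(6.50×10⁻⁴)² = 4.659×10⁻⁷ A·m².
W_ext = ΔU = −mB cosθ₂ + mB cosθ₁ = mB(cosθ₁ − cosθ₂).
W = (4.659×10⁻⁷)(0.00365)·(cos105° − cos22°) = (1.701×10⁻⁹)·(-1.1860) = -2.017×10⁻⁹ J.

W ≈ -2.02×10⁻⁹ J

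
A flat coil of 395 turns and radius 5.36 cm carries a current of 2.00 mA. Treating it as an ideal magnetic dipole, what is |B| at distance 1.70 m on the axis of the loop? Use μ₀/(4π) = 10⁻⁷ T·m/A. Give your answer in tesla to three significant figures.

m = NIA = NIπa² = 395·(0.00200)·π·(0.0536)² = 0.00713 A·m².
On axis B = (μ₀/4π)·2m/r³.
B = 2·(10⁻⁷)·(0.00713) / (1.70)³ = 2.903×10⁻¹⁰ T.

B ≈ 2.90×10⁻¹⁰ T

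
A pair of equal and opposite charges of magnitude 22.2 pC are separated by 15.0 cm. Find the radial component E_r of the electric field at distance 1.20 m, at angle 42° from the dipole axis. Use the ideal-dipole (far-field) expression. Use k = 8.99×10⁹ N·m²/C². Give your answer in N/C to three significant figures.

E_r ≈ 0.0257 N/C

Dipole moment p = qd = (2.22×10⁻¹¹ C)(0.150 m) = 3.33×10⁻¹² C·m.
For a dipole, E_r = (2kp cosθ)/r³.
kp/r³ = (8.99×10⁹)(3.33×10⁻¹²)/(1.20)³ = 0.01732 N/C.
E_r = 2·0.01732·cos42° = 0.02575 N/C.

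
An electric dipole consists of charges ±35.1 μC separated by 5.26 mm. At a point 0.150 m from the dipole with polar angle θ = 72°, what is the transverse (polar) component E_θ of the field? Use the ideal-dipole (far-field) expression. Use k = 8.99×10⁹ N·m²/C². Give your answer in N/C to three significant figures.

Dipole moment p = qd = (3.51×10⁻⁵ C)(0.00526 m) = 1.846×10⁻⁷ C·m.
For a dipole, E_θ = (kp sinθ)/r³.
kp/r³ = (8.99×10⁹)(1.846×10⁻⁷)/(0.150)³ = 4.917×10⁵ N/C.
E_θ = 4.917×10⁵·sin72° = 4.677×10⁵ N/C.

E_θ ≈ 4.68×10⁵ N/C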